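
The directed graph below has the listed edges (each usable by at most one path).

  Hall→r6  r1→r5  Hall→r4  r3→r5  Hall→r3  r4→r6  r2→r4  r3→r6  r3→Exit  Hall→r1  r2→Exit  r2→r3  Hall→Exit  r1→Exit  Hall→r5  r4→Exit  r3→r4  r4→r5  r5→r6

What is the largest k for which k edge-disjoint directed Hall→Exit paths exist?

4

Assign every edge capacity 1; by Menger, the answer equals the max flow.
Path Hall→Exit (+1); total 1.
Path Hall→r1→Exit (+1); total 2.
Path Hall→r3→Exit (+1); total 3.
Path Hall→r4→Exit (+1); total 4.
No residual Hall→Exit path; max flow = 4.
Certifying cut of size 4: {Hall→Exit, Hall→r1, Hall→r3, Hall→r4}.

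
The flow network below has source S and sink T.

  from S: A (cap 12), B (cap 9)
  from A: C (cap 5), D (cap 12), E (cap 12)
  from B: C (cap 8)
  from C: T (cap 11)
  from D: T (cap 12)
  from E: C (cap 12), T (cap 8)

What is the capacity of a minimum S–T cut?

Augment S→A→C→T: bottleneck 5, flow now 5.
Augment S→A→D→T: bottleneck 7, flow now 12.
Augment S→B→C→T: bottleneck 6, flow now 18.
Augment S→B→C→A→D→T: bottleneck 2, flow now 20. (uses reverse residual edge)
No augmenting path remains; maximum flow = 20.
By max-flow min-cut, the minimum cut capacity equals the max flow.
In the residual graph, reachable from S: {S, B}.
Min-cut edges: S→A (12), B→C (8); capacity 12 + 8 = 20.

20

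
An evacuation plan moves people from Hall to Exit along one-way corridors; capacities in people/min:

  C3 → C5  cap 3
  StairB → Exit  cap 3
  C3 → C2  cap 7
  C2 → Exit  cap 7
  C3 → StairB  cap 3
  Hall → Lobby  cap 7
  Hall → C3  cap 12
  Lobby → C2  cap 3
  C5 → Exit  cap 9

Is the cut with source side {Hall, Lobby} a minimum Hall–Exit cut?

Given cut capacity: 12 + 3 = 15.
Augment Hall→C3→StairB→Exit: bottleneck 3, flow now 3.
Augment Hall→C3→C2→Exit: bottleneck 7, flow now 10.
Augment Hall→C3→C5→Exit: bottleneck 2, flow now 12.
Augment Hall→Lobby→C2→C3→C5→Exit: bottleneck 1, flow now 13. (uses reverse residual edge)
No augmenting path remains; maximum flow = 13.
In the residual graph, reachable from Hall: {Hall, C3, Lobby, C2}.
Min-cut edges: C3→StairB (3), C3→C5 (3), C2→Exit (7); capacity 3 + 3 + 7 = 13.
Cut capacity 15 exceeds the max flow 13, so it is not minimum.

No — its capacity is 15, but the minimum cut has capacity 13.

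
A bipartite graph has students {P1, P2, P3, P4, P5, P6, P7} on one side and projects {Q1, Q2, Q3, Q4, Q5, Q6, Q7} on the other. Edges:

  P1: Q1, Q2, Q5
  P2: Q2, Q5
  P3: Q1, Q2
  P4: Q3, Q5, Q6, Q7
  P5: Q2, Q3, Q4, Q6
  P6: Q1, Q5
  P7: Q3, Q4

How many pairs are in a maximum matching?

6

Unit-capacity flow: source→left, listed edges, right→sink; max matching = max flow.
Augmenting path P1→Q1 (+1); matched 1.
Augmenting path P2→Q2 (+1); matched 2.
Augmenting path P4→Q3 (+1); matched 3.
Augmenting path P5→Q4 (+1); matched 4.
Augmenting path P6→Q5 (+1); matched 5.
Augmenting path P7→Q3→P4→Q6 (+1); matched 6.
No augmenting path remains; maximum matching = 6.
König certificate: {P4, P5, P7, Q1, Q2, Q5} is a vertex cover of size 6 (every listed pair touches it), so no matching can be larger.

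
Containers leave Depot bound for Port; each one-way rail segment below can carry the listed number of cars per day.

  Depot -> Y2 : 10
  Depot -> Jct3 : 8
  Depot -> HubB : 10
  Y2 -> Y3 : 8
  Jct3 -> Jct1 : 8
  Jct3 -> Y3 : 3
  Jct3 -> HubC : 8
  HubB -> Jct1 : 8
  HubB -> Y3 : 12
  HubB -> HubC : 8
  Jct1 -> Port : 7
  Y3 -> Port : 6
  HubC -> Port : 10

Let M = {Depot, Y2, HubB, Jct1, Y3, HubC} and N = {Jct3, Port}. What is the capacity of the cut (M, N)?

Edges leaving {Depot, Y2, HubB, Jct1, Y3, HubC}: Depot→Jct3 (8), Jct1→Port (7), Y3→Port (6), HubC→Port (10).
Cut capacity = 8 + 7 + 6 + 10 = 31.

31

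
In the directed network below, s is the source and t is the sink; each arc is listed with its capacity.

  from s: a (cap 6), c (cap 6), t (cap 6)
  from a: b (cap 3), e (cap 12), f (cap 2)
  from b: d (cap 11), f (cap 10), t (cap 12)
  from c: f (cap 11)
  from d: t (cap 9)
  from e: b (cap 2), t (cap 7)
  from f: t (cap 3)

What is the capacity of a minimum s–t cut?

15

Augment s→t: bottleneck 6, flow now 6.
Augment s→a→b→t: bottleneck 3, flow now 9.
Augment s→a→e→t: bottleneck 3, flow now 12.
Augment s→c→f→t: bottleneck 3, flow now 15.
No augmenting path remains; maximum flow = 15.
By max-flow min-cut, the minimum cut capacity equals the max flow.
In the residual graph, reachable from s: {s, c, f}.
Min-cut edges: s→a (6), s→t (6), f→t (3); capacity 6 + 6 + 3 = 15.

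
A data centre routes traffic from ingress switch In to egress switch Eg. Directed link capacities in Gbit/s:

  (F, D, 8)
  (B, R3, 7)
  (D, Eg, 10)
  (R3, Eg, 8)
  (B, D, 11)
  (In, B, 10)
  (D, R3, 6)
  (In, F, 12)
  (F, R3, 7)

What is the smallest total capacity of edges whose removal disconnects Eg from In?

Augment In→B→R3→Eg: bottleneck 7, flow now 7.
Augment In→B→D→Eg: bottleneck 3, flow now 10.
Augment In→F→R3→Eg: bottleneck 1, flow now 11.
Augment In→F→D→Eg: bottleneck 7, flow now 18.
No augmenting path remains; maximum flow = 18.
By max-flow min-cut, the minimum cut capacity equals the max flow.
In the residual graph, reachable from In: {In, B, F, R3, D}.
Min-cut edges: R3→Eg (8), D→Eg (10); capacity 8 + 10 = 18.

18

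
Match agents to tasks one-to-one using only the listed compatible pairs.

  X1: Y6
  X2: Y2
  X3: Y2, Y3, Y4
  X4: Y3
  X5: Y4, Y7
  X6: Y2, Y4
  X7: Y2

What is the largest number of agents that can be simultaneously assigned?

5

Unit-capacity flow: source→left, listed edges, right→sink; max matching = max flow.
Augmenting path X1→Y6 (+1); matched 1.
Augmenting path X2→Y2 (+1); matched 2.
Augmenting path X3→Y3 (+1); matched 3.
Augmenting path X5→Y4 (+1); matched 4.
Augmenting path X6→Y4→X5→Y7 (+1); matched 5.
No augmenting path remains; maximum matching = 5.
König certificate: {X1, X5, Y2, Y3, Y4} is a vertex cover of size 5 (every listed pair touches it), so no matching can be larger.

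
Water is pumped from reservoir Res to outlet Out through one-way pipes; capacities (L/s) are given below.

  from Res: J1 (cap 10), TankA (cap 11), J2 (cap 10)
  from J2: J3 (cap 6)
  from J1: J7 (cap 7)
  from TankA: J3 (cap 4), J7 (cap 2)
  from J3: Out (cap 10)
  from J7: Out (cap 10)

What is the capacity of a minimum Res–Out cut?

Augment Res→J2→J3→Out: bottleneck 6, flow now 6.
Augment Res→J1→J7→Out: bottleneck 7, flow now 13.
Augment Res→TankA→J3→Out: bottleneck 4, flow now 17.
Augment Res→TankA→J7→Out: bottleneck 2, flow now 19.
No augmenting path remains; maximum flow = 19.
By max-flow min-cut, the minimum cut capacity equals the max flow.
In the residual graph, reachable from Res: {Res, J2, J1, TankA}.
Min-cut edges: J2→J3 (6), J1→J7 (7), TankA→J3 (4), TankA→J7 (2); capacity 6 + 7 + 4 + 2 = 19.

19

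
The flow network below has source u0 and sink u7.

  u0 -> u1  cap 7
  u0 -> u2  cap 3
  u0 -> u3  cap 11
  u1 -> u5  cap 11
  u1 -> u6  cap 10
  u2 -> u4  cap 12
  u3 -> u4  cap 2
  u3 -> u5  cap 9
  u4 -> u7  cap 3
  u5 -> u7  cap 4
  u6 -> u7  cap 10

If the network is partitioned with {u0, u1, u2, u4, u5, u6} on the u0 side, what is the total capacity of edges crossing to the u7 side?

28

Edges leaving {u0, u1, u2, u4, u5, u6}: u0→u3 (11), u4→u7 (3), u5→u7 (4), u6→u7 (10).
Cut capacity = 11 + 3 + 4 + 10 = 28.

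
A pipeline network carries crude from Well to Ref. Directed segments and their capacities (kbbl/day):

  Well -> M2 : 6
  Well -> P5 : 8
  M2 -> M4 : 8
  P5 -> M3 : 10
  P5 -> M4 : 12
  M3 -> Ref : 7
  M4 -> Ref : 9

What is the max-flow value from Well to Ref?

14

Augment Well→M2→M4→Ref: bottleneck 6, flow now 6.
Augment Well→P5→M3→Ref: bottleneck 7, flow now 13.
Augment Well→P5→M4→Ref: bottleneck 1, flow now 14.
No augmenting path remains; maximum flow = 14.
In the residual graph, reachable from Well: {Well}.
Min-cut edges: Well→M2 (6), Well→P5 (8); capacity 6 + 8 = 14.
This cut is saturated, so no flow can exceed 14.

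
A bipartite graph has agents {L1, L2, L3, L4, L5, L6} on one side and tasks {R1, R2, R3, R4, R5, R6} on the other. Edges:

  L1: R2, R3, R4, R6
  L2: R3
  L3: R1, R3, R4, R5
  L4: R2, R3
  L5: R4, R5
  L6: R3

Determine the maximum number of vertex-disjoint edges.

5

Unit-capacity flow: source→left, listed edges, right→sink; max matching = max flow.
Augmenting path L1→R2 (+1); matched 1.
Augmenting path L2→R3 (+1); matched 2.
Augmenting path L3→R1 (+1); matched 3.
Augmenting path L5→R4 (+1); matched 4.
Augmenting path L4→R2→L1→R6 (+1); matched 5.
No augmenting path remains; maximum matching = 5.
König certificate: {L1, L3, L4, L5, R3} is a vertex cover of size 5 (every listed pair touches it), so no matching can be larger.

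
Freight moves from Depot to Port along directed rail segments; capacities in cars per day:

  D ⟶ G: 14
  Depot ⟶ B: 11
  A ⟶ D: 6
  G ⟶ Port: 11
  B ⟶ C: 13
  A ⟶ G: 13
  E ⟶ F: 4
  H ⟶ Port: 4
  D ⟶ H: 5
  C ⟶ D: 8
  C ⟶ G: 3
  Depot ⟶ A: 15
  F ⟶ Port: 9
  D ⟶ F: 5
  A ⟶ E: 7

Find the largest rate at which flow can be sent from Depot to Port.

Augment Depot→A→G→Port: bottleneck 11, flow now 11.
Augment Depot→A→D→F→Port: bottleneck 4, flow now 15.
Augment Depot→B→C→D→F→Port: bottleneck 1, flow now 16.
Augment Depot→B→C→D→H→Port: bottleneck 4, flow now 20.
Augment Depot→B→C→D→A→E→F→Port: bottleneck 3, flow now 23. (uses reverse residual edge)
Augment Depot→B→C→G→A→E→F→Port: bottleneck 1, flow now 24. (uses reverse residual edge)
No augmenting path remains; maximum flow = 24.
In the residual graph, reachable from Depot: {Depot, A, B, C, D, E, G, H}.
Min-cut edges: D→F (5), E→F (4), G→Port (11), H→Port (4); capacity 5 + 4 + 11 + 4 = 24.
This cut is saturated, so no flow can exceed 24.

24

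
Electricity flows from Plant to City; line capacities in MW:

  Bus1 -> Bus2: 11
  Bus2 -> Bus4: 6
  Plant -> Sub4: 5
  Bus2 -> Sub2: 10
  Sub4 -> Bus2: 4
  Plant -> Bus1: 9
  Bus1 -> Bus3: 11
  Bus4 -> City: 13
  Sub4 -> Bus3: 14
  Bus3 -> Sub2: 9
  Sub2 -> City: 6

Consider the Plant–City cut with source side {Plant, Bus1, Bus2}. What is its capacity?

Edges leaving {Plant, Bus1, Bus2}: Plant→Sub4 (5), Bus1→Bus3 (11), Bus2→Sub2 (10), Bus2→Bus4 (6).
Cut capacity = 5 + 11 + 10 + 6 = 32.

32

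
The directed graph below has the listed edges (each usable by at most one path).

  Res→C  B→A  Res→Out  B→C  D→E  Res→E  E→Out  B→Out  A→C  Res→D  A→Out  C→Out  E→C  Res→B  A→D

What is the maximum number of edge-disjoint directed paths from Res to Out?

4

Assign every edge capacity 1; by Menger, the answer equals the max flow.
Path Res→Out (+1); total 1.
Path Res→B→Out (+1); total 2.
Path Res→C→Out (+1); total 3.
Path Res→E→Out (+1); total 4.
No residual Res→Out path; max flow = 4.
Certifying cut of size 4: {C→Out, E→Out, Res→B, Res→Out}.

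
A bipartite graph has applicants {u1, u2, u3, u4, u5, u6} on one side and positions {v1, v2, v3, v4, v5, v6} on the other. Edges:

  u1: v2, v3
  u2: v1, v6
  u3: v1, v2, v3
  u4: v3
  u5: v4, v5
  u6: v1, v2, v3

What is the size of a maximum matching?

Unit-capacity flow: source→left, listed edges, right→sink; max matching = max flow.
Augmenting path u1→v2 (+1); matched 1.
Augmenting path u2→v1 (+1); matched 2.
Augmenting path u3→v3 (+1); matched 3.
Augmenting path u5→v4 (+1); matched 4.
Augmenting path u6→v1→u2→v6 (+1); matched 5.
No augmenting path remains; maximum matching = 5.
König certificate: {u2, u5, v1, v2, v3} is a vertex cover of size 5 (every listed pair touches it), so no matching can be larger.

5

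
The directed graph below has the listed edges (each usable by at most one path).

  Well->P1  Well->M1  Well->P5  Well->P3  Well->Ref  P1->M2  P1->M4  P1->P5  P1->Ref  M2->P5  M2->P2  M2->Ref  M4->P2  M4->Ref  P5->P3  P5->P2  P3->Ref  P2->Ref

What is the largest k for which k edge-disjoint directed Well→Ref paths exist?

4

Assign every edge capacity 1; by Menger, the answer equals the max flow.
Path Well→Ref (+1); total 1.
Path Well→P1→Ref (+1); total 2.
Path Well→P3→Ref (+1); total 3.
Path Well→P5→P2→Ref (+1); total 4.
No residual Well→Ref path; max flow = 4.
Certifying cut of size 4: {Well→P1, Well→P3, Well→P5, Well→Ref}.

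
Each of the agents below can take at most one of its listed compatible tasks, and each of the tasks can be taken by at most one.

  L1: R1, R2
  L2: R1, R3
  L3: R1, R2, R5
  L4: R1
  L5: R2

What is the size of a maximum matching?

4

Unit-capacity flow: source→left, listed edges, right→sink; max matching = max flow.
Augmenting path L1→R1 (+1); matched 1.
Augmenting path L2→R3 (+1); matched 2.
Augmenting path L3→R2 (+1); matched 3.
Augmenting path L5→R2→L3→R5 (+1); matched 4.
No augmenting path remains; maximum matching = 4.
König certificate: {L2, L3, R1, R2} is a vertex cover of size 4 (every listed pair touches it), so no matching can be larger.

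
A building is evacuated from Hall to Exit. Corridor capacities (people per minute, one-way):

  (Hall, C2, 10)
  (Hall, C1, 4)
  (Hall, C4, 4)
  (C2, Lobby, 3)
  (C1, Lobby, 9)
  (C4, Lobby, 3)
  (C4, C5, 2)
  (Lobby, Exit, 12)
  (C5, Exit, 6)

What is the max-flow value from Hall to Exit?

11

Augment Hall→C2→Lobby→Exit: bottleneck 3, flow now 3.
Augment Hall→C1→Lobby→Exit: bottleneck 4, flow now 7.
Augment Hall→C4→Lobby→Exit: bottleneck 3, flow now 10.
Augment Hall→C4→C5→Exit: bottleneck 1, flow now 11.
No augmenting path remains; maximum flow = 11.
In the residual graph, reachable from Hall: {Hall, C2}.
Min-cut edges: Hall→C1 (4), Hall→C4 (4), C2→Lobby (3); capacity 4 + 4 + 3 = 11.
This cut is saturated, so no flow can exceed 11.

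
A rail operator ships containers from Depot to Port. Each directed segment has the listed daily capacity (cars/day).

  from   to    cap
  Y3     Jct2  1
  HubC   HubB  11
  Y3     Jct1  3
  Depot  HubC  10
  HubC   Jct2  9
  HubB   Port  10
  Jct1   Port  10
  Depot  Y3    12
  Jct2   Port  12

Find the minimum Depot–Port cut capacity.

Augment Depot→Y3→Jct2→Port: bottleneck 1, flow now 1.
Augment Depot→Y3→Jct1→Port: bottleneck 3, flow now 4.
Augment Depot→HubC→HubB→Port: bottleneck 10, flow now 14.
No augmenting path remains; maximum flow = 14.
By max-flow min-cut, the minimum cut capacity equals the max flow.
In the residual graph, reachable from Depot: {Depot, Y3}.
Min-cut edges: Depot→HubC (10), Y3→Jct2 (1), Y3→Jct1 (3); capacity 10 + 1 + 3 = 14.

14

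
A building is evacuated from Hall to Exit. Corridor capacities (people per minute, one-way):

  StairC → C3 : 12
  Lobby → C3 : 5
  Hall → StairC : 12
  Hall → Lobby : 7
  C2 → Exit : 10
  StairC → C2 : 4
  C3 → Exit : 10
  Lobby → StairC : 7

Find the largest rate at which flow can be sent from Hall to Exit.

14

Augment Hall→StairC→C3→Exit: bottleneck 10, flow now 10.
Augment Hall→StairC→C2→Exit: bottleneck 2, flow now 12.
Augment Hall→Lobby→StairC→C2→Exit: bottleneck 2, flow now 14.
No augmenting path remains; maximum flow = 14.
In the residual graph, reachable from Hall: {Hall, StairC, Lobby, C3}.
Min-cut edges: StairC→C2 (4), C3→Exit (10); capacity 4 + 10 = 14.
This cut is saturated, so no flow can exceed 14.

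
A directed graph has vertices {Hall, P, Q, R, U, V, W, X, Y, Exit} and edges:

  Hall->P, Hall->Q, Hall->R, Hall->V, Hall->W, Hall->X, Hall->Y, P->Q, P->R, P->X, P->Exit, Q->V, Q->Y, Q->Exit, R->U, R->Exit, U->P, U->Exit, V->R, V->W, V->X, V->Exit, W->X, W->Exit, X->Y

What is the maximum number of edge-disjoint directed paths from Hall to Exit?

5

Assign every edge capacity 1; by Menger, the answer equals the max flow.
Path Hall→P→Exit (+1); total 1.
Path Hall→Q→Exit (+1); total 2.
Path Hall→R→Exit (+1); total 3.
Path Hall→V→Exit (+1); total 4.
Path Hall→W→Exit (+1); total 5.
No residual Hall→Exit path; max flow = 5.
Certifying cut of size 5: {Hall→P, Hall→Q, Hall→R, Hall→V, Hall→W}.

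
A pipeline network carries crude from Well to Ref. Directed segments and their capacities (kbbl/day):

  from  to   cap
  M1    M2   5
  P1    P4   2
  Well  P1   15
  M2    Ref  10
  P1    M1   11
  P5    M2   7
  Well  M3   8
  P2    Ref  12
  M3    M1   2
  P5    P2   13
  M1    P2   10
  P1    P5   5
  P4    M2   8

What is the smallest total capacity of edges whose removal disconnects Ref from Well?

Augment Well→P1→P4→M2→Ref: bottleneck 2, flow now 2.
Augment Well→P1→P5→P2→Ref: bottleneck 5, flow now 7.
Augment Well→P1→M1→P2→Ref: bottleneck 7, flow now 14.
Augment Well→P1→M1→M2→Ref: bottleneck 1, flow now 15.
Augment Well→M3→M1→M2→Ref: bottleneck 2, flow now 17.
No augmenting path remains; maximum flow = 17.
By max-flow min-cut, the minimum cut capacity equals the max flow.
In the residual graph, reachable from Well: {Well, M3}.
Min-cut edges: Well→P1 (15), M3→M1 (2); capacity 15 + 2 = 17.

17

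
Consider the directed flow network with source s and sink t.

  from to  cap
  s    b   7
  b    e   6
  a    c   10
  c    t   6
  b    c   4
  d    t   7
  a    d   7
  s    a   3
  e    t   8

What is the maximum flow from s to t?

10

Augment s→a→c→t: bottleneck 3, flow now 3.
Augment s→b→c→t: bottleneck 3, flow now 6.
Augment s→b→e→t: bottleneck 4, flow now 10.
No augmenting path remains; maximum flow = 10.
In the residual graph, reachable from s: {s}.
Min-cut edges: s→a (3), s→b (7); capacity 3 + 7 = 10.
This cut is saturated, so no flow can exceed 10.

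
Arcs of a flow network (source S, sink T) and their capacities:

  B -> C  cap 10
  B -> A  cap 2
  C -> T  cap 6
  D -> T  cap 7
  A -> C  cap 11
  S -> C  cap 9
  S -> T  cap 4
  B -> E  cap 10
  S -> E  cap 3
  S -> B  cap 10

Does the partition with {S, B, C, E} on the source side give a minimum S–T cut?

No — its capacity is 12, but the minimum cut has capacity 10.

Given cut capacity: 4 + 2 + 6 = 12.
Augment S→T: bottleneck 4, flow now 4.
Augment S→C→T: bottleneck 6, flow now 10.
No augmenting path remains; maximum flow = 10.
In the residual graph, reachable from S: {S, A, B, C, E}.
Min-cut edges: S→T (4), C→T (6); capacity 4 + 6 = 10.
Cut capacity 12 exceeds the max flow 10, so it is not minimum.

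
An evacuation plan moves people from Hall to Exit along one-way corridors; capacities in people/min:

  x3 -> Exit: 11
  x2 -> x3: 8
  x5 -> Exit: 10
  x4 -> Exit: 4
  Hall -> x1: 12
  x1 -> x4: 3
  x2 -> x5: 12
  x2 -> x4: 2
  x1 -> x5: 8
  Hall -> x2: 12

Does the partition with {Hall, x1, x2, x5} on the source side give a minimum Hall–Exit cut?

Given cut capacity: 3 + 8 + 2 + 10 = 23.
Augment Hall→x1→x4→Exit: bottleneck 3, flow now 3.
Augment Hall→x1→x5→Exit: bottleneck 8, flow now 11.
Augment Hall→x2→x3→Exit: bottleneck 8, flow now 19.
Augment Hall→x2→x4→Exit: bottleneck 1, flow now 20.
Augment Hall→x2→x5→Exit: bottleneck 2, flow now 22.
No augmenting path remains; maximum flow = 22.
In the residual graph, reachable from Hall: {Hall, x1, x2, x4, x5}.
Min-cut edges: x2→x3 (8), x4→Exit (4), x5→Exit (10); capacity 8 + 4 + 10 = 22.
Cut capacity 23 exceeds the max flow 22, so it is not minimum.

No — its capacity is 23, but the minimum cut has capacity 22.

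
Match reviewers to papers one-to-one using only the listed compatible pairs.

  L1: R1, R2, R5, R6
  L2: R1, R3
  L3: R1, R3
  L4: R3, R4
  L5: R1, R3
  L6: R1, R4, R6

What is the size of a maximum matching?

5

Unit-capacity flow: source→left, listed edges, right→sink; max matching = max flow.
Augmenting path L1→R1 (+1); matched 1.
Augmenting path L2→R3 (+1); matched 2.
Augmenting path L4→R4 (+1); matched 3.
Augmenting path L6→R6 (+1); matched 4.
Augmenting path L3→R1→L1→R2 (+1); matched 5.
No augmenting path remains; maximum matching = 5.
König certificate: {L1, L4, L6, R1, R3} is a vertex cover of size 5 (every listed pair touches it), so no matching can be larger.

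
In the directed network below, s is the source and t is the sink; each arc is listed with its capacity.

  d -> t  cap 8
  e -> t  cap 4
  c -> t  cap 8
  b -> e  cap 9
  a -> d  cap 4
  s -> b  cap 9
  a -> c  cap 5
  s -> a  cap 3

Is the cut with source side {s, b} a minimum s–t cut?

No — its capacity is 12, but the minimum cut has capacity 7.

Given cut capacity: 3 + 9 = 12.
Augment s→a→c→t: bottleneck 3, flow now 3.
Augment s→b→e→t: bottleneck 4, flow now 7.
No augmenting path remains; maximum flow = 7.
In the residual graph, reachable from s: {s, b, e}.
Min-cut edges: s→a (3), e→t (4); capacity 3 + 4 = 7.
Cut capacity 12 exceeds the max flow 7, so it is not minimum.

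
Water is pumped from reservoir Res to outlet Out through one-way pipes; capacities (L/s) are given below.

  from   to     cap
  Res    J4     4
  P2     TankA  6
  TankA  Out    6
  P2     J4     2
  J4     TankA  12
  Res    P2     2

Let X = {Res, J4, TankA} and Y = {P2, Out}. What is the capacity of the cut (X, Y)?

8

Edges leaving {Res, J4, TankA}: Res→P2 (2), TankA→Out (6).
Cut capacity = 2 + 6 = 8.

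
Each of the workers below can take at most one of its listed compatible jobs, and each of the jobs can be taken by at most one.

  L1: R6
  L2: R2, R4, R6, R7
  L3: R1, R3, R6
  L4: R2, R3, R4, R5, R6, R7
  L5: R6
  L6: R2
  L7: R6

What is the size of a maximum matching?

Unit-capacity flow: source→left, listed edges, right→sink; max matching = max flow.
Augmenting path L1→R6 (+1); matched 1.
Augmenting path L2→R2 (+1); matched 2.
Augmenting path L3→R1 (+1); matched 3.
Augmenting path L4→R3 (+1); matched 4.
Augmenting path L6→R2→L2→R4 (+1); matched 5.
No augmenting path remains; maximum matching = 5.
König certificate: {L2, L3, L4, L6, R6} is a vertex cover of size 5 (every listed pair touches it), so no matching can be larger.

5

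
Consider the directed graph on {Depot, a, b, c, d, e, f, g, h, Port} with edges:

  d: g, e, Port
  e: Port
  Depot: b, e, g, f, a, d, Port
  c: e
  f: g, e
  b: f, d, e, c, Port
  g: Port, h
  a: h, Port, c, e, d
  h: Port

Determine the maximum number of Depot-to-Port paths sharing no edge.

7

Assign every edge capacity 1; by Menger, the answer equals the max flow.
Path Depot→Port (+1); total 1.
Path Depot→a→Port (+1); total 2.
Path Depot→b→Port (+1); total 3.
Path Depot→d→Port (+1); total 4.
Path Depot→e→Port (+1); total 5.
Path Depot→g→Port (+1); total 6.
Path Depot→f→g→h→Port (+1); total 7.
No residual Depot→Port path; max flow = 7.
Certifying cut of size 7: {Depot→Port, Depot→a, Depot→b, Depot→d, Depot→e, Depot→f, Depot→g}.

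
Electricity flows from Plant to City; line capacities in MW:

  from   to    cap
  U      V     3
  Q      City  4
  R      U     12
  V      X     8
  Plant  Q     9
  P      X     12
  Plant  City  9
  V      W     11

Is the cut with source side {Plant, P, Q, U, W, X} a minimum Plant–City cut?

No — its capacity is 16, but the minimum cut has capacity 13.

Given cut capacity: 9 + 4 + 3 = 16.
Augment Plant→City: bottleneck 9, flow now 9.
Augment Plant→Q→City: bottleneck 4, flow now 13.
No augmenting path remains; maximum flow = 13.
In the residual graph, reachable from Plant: {Plant, Q}.
Min-cut edges: Plant→City (9), Q→City (4); capacity 9 + 4 = 13.
Cut capacity 16 exceeds the max flow 13, so it is not minimum.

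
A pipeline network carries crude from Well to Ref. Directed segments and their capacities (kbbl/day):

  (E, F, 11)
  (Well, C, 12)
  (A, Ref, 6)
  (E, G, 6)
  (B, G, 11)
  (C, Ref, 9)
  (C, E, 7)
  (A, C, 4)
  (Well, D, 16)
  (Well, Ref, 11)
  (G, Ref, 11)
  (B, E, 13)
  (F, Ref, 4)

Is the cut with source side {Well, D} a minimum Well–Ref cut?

Yes — it is a minimum cut (capacity 23).

Given cut capacity: 12 + 11 = 23.
Augment Well→Ref: bottleneck 11, flow now 11.
Augment Well→C→Ref: bottleneck 9, flow now 20.
Augment Well→C→E→F→Ref: bottleneck 3, flow now 23.
No augmenting path remains; maximum flow = 23.
Cut capacity 23 equals the max flow, so it is a minimum cut.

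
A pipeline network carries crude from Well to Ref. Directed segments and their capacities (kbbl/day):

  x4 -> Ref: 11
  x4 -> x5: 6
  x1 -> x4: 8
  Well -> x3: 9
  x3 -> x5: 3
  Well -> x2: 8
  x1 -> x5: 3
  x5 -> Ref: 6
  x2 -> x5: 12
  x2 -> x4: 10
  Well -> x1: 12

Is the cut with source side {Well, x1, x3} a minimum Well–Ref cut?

Given cut capacity: 8 + 8 + 3 + 3 = 22.
Augment Well→x1→x4→Ref: bottleneck 8, flow now 8.
Augment Well→x1→x5→Ref: bottleneck 3, flow now 11.
Augment Well→x2→x4→Ref: bottleneck 3, flow now 14.
Augment Well→x2→x5→Ref: bottleneck 3, flow now 17.
No augmenting path remains; maximum flow = 17.
In the residual graph, reachable from Well: {Well, x1, x2, x3, x4, x5}.
Min-cut edges: x4→Ref (11), x5→Ref (6); capacity 11 + 6 = 17.
Cut capacity 22 exceeds the max flow 17, so it is not minimum.

No — its capacity is 22, but the minimum cut has capacity 17.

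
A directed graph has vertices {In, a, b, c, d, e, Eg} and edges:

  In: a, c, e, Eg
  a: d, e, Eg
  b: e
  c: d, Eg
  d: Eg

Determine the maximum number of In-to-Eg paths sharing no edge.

3

Assign every edge capacity 1; by Menger, the answer equals the max flow.
Path In→Eg (+1); total 1.
Path In→a→Eg (+1); total 2.
Path In→c→Eg (+1); total 3.
No residual In→Eg path; max flow = 3.
Certifying cut of size 3: {In→Eg, In→a, In→c}.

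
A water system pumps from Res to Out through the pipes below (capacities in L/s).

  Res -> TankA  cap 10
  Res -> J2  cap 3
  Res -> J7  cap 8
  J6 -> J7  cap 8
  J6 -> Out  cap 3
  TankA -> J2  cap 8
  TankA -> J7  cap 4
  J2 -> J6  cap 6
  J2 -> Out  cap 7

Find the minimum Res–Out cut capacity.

10

Augment Res→J2→Out: bottleneck 3, flow now 3.
Augment Res→TankA→J2→Out: bottleneck 4, flow now 7.
Augment Res→TankA→J2→J6→Out: bottleneck 3, flow now 10.
No augmenting path remains; maximum flow = 10.
By max-flow min-cut, the minimum cut capacity equals the max flow.
In the residual graph, reachable from Res: {Res, J6, TankA, J2, J7}.
Min-cut edges: J6→Out (3), J2→Out (7); capacity 3 + 7 = 10.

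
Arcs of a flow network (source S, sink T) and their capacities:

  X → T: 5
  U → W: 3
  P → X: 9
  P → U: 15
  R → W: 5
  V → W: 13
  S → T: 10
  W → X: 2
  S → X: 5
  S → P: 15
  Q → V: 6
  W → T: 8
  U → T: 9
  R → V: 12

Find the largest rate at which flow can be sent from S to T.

Augment S→T: bottleneck 10, flow now 10.
Augment S→X→T: bottleneck 5, flow now 15.
Augment S→P→U→T: bottleneck 9, flow now 24.
Augment S→P→U→W→T: bottleneck 3, flow now 27.
No augmenting path remains; maximum flow = 27.
In the residual graph, reachable from S: {S, P, U, X}.
Min-cut edges: S→T (10), U→W (3), U→T (9), X→T (5); capacity 10 + 3 + 9 + 5 = 27.
This cut is saturated, so no flow can exceed 27.

27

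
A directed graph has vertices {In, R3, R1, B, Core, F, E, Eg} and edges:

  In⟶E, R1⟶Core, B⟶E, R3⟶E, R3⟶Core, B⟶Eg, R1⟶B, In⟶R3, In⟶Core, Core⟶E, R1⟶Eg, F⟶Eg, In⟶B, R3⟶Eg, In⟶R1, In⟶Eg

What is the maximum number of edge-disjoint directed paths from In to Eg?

Assign every edge capacity 1; by Menger, the answer equals the max flow.
Path In→Eg (+1); total 1.
Path In→R3→Eg (+1); total 2.
Path In→R1→Eg (+1); total 3.
Path In→B→Eg (+1); total 4.
No residual In→Eg path; max flow = 4.
Certifying cut of size 4: {In→B, In→Eg, In→R1, In→R3}.

4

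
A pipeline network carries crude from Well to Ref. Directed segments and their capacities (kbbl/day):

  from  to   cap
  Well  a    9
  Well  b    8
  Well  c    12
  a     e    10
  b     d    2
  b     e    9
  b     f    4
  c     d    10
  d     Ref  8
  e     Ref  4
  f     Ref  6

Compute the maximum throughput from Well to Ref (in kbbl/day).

Augment Well→a→e→Ref: bottleneck 4, flow now 4.
Augment Well→b→d→Ref: bottleneck 2, flow now 6.
Augment Well→b→f→Ref: bottleneck 4, flow now 10.
Augment Well→c→d→Ref: bottleneck 6, flow now 16.
No augmenting path remains; maximum flow = 16.
In the residual graph, reachable from Well: {Well, a, b, c, d, e}.
Min-cut edges: b→f (4), d→Ref (8), e→Ref (4); capacity 4 + 8 + 4 = 16.
This cut is saturated, so no flow can exceed 16.

16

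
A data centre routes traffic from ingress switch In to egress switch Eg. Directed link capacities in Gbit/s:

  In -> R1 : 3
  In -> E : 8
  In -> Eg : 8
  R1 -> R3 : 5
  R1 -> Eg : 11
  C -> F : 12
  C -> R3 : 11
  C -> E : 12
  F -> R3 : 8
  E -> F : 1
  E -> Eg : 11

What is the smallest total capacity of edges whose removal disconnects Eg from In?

19

Augment In→Eg: bottleneck 8, flow now 8.
Augment In→R1→Eg: bottleneck 3, flow now 11.
Augment In→E→Eg: bottleneck 8, flow now 19.
No augmenting path remains; maximum flow = 19.
By max-flow min-cut, the minimum cut capacity equals the max flow.
In the residual graph, reachable from In: {In}.
Min-cut edges: In→R1 (3), In→E (8), In→Eg (8); capacity 3 + 8 + 8 = 19.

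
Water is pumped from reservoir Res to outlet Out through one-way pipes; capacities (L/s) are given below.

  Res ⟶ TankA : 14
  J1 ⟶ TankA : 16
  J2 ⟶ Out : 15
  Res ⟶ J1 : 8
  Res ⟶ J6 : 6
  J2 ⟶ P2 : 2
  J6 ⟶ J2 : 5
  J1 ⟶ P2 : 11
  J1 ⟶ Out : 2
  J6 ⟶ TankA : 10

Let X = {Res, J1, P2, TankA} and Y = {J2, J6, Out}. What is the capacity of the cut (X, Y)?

Edges leaving {Res, J1, P2, TankA}: Res→J6 (6), J1→Out (2).
Cut capacity = 6 + 2 = 8.

8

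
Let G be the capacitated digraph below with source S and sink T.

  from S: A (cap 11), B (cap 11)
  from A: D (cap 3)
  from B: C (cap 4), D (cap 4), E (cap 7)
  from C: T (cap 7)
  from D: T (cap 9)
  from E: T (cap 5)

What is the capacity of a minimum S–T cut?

14

Augment S→A→D→T: bottleneck 3, flow now 3.
Augment S→B→C→T: bottleneck 4, flow now 7.
Augment S→B→D→T: bottleneck 4, flow now 11.
Augment S→B→E→T: bottleneck 3, flow now 14.
No augmenting path remains; maximum flow = 14.
By max-flow min-cut, the minimum cut capacity equals the max flow.
In the residual graph, reachable from S: {S, A}.
Min-cut edges: S→B (11), A→D (3); capacity 11 + 3 = 14.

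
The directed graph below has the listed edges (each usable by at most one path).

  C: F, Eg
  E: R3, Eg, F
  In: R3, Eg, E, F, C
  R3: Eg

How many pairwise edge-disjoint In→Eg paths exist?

Assign every edge capacity 1; by Menger, the answer equals the max flow.
Path In→Eg (+1); total 1.
Path In→E→Eg (+1); total 2.
Path In→C→Eg (+1); total 3.
Path In→R3→Eg (+1); total 4.
No residual In→Eg path; max flow = 4.
Certifying cut of size 4: {In→C, In→E, In→Eg, In→R3}.

4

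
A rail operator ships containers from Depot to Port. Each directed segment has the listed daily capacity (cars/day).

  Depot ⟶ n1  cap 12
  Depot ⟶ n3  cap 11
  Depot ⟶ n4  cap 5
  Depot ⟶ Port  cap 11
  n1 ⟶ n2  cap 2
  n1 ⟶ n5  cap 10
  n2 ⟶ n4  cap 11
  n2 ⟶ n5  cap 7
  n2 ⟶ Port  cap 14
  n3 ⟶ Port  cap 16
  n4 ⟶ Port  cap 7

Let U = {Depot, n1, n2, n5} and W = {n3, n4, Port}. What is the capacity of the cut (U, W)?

52

Edges leaving {Depot, n1, n2, n5}: Depot→n3 (11), Depot→n4 (5), Depot→Port (11), n2→n4 (11), n2→Port (14).
Cut capacity = 11 + 5 + 11 + 11 + 14 = 52.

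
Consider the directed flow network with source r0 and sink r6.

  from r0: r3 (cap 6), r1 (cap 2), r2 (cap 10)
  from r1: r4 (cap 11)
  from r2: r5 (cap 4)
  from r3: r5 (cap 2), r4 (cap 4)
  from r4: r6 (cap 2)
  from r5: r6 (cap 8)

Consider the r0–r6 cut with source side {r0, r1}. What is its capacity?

Edges leaving {r0, r1}: r0→r2 (10), r0→r3 (6), r1→r4 (11).
Cut capacity = 10 + 6 + 11 = 27.

27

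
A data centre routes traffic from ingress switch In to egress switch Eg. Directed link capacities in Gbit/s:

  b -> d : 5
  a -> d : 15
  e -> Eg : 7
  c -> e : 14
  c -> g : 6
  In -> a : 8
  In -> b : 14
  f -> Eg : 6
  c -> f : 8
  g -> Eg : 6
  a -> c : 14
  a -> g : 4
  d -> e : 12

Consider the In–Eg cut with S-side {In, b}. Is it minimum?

Given cut capacity: 8 + 5 = 13.
Augment In→a→g→Eg: bottleneck 4, flow now 4.
Augment In→a→c→e→Eg: bottleneck 4, flow now 8.
Augment In→b→d→e→Eg: bottleneck 3, flow now 11.
Augment In→b→d→e→c→f→Eg: bottleneck 2, flow now 13. (uses reverse residual edge)
No augmenting path remains; maximum flow = 13.
Cut capacity 13 equals the max flow, so it is a minimum cut.

Yes — it is a minimum cut (capacity 13).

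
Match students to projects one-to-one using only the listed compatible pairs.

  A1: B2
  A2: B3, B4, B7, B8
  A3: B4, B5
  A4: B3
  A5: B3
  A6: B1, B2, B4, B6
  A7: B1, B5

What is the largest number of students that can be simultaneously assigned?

Unit-capacity flow: source→left, listed edges, right→sink; max matching = max flow.
Augmenting path A1→B2 (+1); matched 1.
Augmenting path A2→B3 (+1); matched 2.
Augmenting path A3→B4 (+1); matched 3.
Augmenting path A6→B1 (+1); matched 4.
Augmenting path A7→B5 (+1); matched 5.
Augmenting path A4→B3→A2→B7 (+1); matched 6.
No augmenting path remains; maximum matching = 6.
König certificate: {A1, A2, A3, A6, A7, B3} is a vertex cover of size 6 (every listed pair touches it), so no matching can be larger.

6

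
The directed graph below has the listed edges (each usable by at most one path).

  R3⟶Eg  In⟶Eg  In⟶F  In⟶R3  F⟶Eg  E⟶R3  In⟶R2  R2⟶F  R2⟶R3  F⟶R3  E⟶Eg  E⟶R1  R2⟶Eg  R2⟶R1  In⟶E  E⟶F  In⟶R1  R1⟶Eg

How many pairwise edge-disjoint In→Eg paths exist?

6

Assign every edge capacity 1; by Menger, the answer equals the max flow.
Path In→Eg (+1); total 1.
Path In→E→Eg (+1); total 2.
Path In→R2→Eg (+1); total 3.
Path In→F→Eg (+1); total 4.
Path In→R3→Eg (+1); total 5.
Path In→R1→Eg (+1); total 6.
No residual In→Eg path; max flow = 6.
Certifying cut of size 6: {In→E, In→Eg, In→F, In→R1, In→R2, In→R3}.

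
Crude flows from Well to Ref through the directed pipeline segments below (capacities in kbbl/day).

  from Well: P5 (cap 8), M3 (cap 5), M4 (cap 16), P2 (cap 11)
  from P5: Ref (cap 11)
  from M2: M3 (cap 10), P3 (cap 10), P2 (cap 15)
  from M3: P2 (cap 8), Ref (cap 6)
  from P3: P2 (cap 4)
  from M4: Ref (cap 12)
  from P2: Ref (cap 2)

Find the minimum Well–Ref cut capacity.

Augment Well→P5→Ref: bottleneck 8, flow now 8.
Augment Well→M3→Ref: bottleneck 5, flow now 13.
Augment Well→M4→Ref: bottleneck 12, flow now 25.
Augment Well→P2→Ref: bottleneck 2, flow now 27.
No augmenting path remains; maximum flow = 27.
By max-flow min-cut, the minimum cut capacity equals the max flow.
In the residual graph, reachable from Well: {Well, M4, P2}.
Min-cut edges: Well→P5 (8), Well→M3 (5), M4→Ref (12), P2→Ref (2); capacity 8 + 5 + 12 + 2 = 27.

27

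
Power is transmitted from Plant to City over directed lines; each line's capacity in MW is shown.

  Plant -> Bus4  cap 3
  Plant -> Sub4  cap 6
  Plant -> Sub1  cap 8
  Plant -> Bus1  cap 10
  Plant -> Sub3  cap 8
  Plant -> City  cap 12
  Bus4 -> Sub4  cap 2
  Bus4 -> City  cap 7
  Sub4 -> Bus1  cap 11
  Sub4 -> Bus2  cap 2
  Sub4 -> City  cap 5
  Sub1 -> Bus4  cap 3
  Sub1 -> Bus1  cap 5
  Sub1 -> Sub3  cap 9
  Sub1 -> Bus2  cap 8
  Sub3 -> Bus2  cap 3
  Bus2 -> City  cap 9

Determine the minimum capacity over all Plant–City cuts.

32

Augment Plant→City: bottleneck 12, flow now 12.
Augment Plant→Bus4→City: bottleneck 3, flow now 15.
Augment Plant→Sub4→City: bottleneck 5, flow now 20.
Augment Plant→Sub4→Bus2→City: bottleneck 1, flow now 21.
Augment Plant→Sub1→Bus4→City: bottleneck 3, flow now 24.
Augment Plant→Sub1→Bus2→City: bottleneck 5, flow now 29.
Augment Plant→Sub3→Bus2→City: bottleneck 3, flow now 32.
No augmenting path remains; maximum flow = 32.
By max-flow min-cut, the minimum cut capacity equals the max flow.
In the residual graph, reachable from Plant: {Plant, Bus1, Sub3}.
Min-cut edges: Plant→Bus4 (3), Plant→Sub4 (6), Plant→Sub1 (8), Plant→City (12), Sub3→Bus2 (3); capacity 3 + 6 + 8 + 12 + 3 = 32.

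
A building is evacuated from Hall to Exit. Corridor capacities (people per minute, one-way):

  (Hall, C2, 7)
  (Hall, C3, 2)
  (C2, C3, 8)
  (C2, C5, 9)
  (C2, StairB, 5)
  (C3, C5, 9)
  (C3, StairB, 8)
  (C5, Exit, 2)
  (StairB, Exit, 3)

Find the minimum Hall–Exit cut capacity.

5

Augment Hall→C2→C5→Exit: bottleneck 2, flow now 2.
Augment Hall→C2→StairB→Exit: bottleneck 3, flow now 5.
No augmenting path remains; maximum flow = 5.
By max-flow min-cut, the minimum cut capacity equals the max flow.
In the residual graph, reachable from Hall: {Hall, C2, C3, C5, StairB}.
Min-cut edges: C5→Exit (2), StairB→Exit (3); capacity 2 + 3 = 5.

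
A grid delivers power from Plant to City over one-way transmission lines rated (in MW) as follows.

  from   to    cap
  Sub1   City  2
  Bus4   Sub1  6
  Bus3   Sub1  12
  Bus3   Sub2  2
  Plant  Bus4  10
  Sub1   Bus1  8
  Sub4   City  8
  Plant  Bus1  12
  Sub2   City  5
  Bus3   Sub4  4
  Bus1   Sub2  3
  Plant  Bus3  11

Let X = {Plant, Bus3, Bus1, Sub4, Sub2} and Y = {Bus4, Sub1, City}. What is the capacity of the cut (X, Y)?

35

Edges leaving {Plant, Bus3, Bus1, Sub4, Sub2}: Plant→Bus4 (10), Bus3→Sub1 (12), Sub4→City (8), Sub2→City (5).
Cut capacity = 10 + 12 + 8 + 5 = 35.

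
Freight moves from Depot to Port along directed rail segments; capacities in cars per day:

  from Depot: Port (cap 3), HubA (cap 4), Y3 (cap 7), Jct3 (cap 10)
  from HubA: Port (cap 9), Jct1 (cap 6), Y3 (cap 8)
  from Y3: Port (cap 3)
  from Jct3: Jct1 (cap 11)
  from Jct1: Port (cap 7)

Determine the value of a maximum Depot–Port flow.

Augment Depot→Port: bottleneck 3, flow now 3.
Augment Depot→HubA→Port: bottleneck 4, flow now 7.
Augment Depot→Y3→Port: bottleneck 3, flow now 10.
Augment Depot→Jct3→Jct1→Port: bottleneck 7, flow now 17.
No augmenting path remains; maximum flow = 17.
In the residual graph, reachable from Depot: {Depot, Y3, Jct3, Jct1}.
Min-cut edges: Depot→HubA (4), Depot→Port (3), Y3→Port (3), Jct1→Port (7); capacity 4 + 3 + 3 + 7 = 17.
This cut is saturated, so no flow can exceed 17.

17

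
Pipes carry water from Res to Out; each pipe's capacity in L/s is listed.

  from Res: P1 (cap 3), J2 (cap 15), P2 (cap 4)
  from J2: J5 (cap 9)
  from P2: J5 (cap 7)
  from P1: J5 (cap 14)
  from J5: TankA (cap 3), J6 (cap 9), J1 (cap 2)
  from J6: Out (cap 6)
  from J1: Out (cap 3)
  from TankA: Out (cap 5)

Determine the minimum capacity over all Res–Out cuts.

Augment Res→J2→J5→J6→Out: bottleneck 6, flow now 6.
Augment Res→J2→J5→J1→Out: bottleneck 2, flow now 8.
Augment Res→J2→J5→TankA→Out: bottleneck 1, flow now 9.
Augment Res→P2→J5→TankA→Out: bottleneck 2, flow now 11.
No augmenting path remains; maximum flow = 11.
By max-flow min-cut, the minimum cut capacity equals the max flow.
In the residual graph, reachable from Res: {Res, J2, P2, P1, J5, J6}.
Min-cut edges: J5→J1 (2), J5→TankA (3), J6→Out (6); capacity 2 + 3 + 6 = 11.

11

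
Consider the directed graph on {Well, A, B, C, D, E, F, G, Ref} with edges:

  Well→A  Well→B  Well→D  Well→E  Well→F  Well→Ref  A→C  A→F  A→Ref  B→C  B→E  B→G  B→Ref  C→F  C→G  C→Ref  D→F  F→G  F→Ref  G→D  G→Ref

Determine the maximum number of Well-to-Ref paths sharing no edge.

Assign every edge capacity 1; by Menger, the answer equals the max flow.
Path Well→Ref (+1); total 1.
Path Well→A→Ref (+1); total 2.
Path Well→B→Ref (+1); total 3.
Path Well→F→Ref (+1); total 4.
Path Well→D→F→G→Ref (+1); total 5.
No residual Well→Ref path; max flow = 5.
Certifying cut of size 5: {Well→A, Well→B, Well→D, Well→F, Well→Ref}.

5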